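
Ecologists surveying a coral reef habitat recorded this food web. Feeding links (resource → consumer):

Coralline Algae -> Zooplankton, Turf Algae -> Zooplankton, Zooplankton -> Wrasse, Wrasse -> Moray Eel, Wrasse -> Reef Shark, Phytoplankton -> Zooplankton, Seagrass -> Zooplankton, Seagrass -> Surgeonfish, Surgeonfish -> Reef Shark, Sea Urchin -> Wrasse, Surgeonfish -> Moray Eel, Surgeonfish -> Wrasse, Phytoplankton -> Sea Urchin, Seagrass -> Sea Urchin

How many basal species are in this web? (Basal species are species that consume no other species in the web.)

4

Basal species (no prey listed): Turf Algae, Seagrass, Phytoplankton, Coralline Algae.
Count: 4.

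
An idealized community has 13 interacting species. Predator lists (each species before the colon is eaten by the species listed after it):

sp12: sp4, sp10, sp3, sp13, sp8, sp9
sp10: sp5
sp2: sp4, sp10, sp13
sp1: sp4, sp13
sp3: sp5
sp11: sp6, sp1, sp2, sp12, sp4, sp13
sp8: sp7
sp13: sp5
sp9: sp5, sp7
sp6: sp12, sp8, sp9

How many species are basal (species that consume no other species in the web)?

Basal species (no prey listed): sp11.
Count: 1.

1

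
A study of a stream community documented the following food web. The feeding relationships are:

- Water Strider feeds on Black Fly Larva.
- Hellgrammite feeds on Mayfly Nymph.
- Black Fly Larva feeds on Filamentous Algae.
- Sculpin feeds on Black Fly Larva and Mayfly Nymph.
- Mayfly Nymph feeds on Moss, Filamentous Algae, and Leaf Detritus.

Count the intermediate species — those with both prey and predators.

2

Intermediate species (has both prey and predators): Black Fly Larva, Mayfly Nymph.
Count: 2.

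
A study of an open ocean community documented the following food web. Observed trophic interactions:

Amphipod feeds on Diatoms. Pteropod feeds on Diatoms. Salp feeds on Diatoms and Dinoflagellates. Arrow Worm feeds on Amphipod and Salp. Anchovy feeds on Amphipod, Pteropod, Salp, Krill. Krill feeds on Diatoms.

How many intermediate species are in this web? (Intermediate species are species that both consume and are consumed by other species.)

Intermediate species (has both prey and predators): Amphipod, Salp, Pteropod, Krill.
Count: 4.

4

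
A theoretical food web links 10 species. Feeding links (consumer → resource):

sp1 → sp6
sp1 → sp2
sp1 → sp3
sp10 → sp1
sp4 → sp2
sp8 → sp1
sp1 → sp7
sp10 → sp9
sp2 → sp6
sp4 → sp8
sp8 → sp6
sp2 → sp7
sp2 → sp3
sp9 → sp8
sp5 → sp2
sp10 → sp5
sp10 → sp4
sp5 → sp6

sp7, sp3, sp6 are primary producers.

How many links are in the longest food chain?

5 links

One longest chain: sp7 → sp2 → sp1 → sp8 → sp4 → sp10.
It has 6 species and 5 links.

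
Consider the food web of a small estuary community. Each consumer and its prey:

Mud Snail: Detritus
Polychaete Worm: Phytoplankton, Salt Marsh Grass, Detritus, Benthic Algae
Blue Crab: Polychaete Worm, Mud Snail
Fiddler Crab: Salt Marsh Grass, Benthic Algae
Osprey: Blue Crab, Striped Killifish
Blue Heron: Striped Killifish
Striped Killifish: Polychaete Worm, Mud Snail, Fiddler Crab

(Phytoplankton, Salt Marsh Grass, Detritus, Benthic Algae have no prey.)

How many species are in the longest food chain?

4 species

One longest chain: Phytoplankton → Polychaete Worm → Striped Killifish → Osprey.
It has 4 species and 3 links.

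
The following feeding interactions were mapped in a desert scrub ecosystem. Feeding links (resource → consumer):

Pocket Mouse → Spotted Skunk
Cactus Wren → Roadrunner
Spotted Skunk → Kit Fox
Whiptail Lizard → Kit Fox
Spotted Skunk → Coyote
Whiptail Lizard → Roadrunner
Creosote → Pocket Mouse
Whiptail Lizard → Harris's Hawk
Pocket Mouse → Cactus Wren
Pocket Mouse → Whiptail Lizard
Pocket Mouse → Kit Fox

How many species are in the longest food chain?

One longest chain: Creosote → Pocket Mouse → Whiptail Lizard → Kit Fox.
It has 4 species and 3 links.

4 species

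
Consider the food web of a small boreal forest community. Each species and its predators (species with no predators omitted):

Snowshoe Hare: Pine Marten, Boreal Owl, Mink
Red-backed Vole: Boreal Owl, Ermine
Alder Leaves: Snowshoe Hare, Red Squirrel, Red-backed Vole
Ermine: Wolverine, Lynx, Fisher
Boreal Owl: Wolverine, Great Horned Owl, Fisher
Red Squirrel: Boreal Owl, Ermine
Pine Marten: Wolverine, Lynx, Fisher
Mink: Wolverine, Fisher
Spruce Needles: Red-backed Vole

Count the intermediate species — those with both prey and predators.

7

Intermediate species (has both prey and predators): Snowshoe Hare, Red Squirrel, Red-backed Vole, Pine Marten, Boreal Owl, Mink, Ermine.
Count: 7.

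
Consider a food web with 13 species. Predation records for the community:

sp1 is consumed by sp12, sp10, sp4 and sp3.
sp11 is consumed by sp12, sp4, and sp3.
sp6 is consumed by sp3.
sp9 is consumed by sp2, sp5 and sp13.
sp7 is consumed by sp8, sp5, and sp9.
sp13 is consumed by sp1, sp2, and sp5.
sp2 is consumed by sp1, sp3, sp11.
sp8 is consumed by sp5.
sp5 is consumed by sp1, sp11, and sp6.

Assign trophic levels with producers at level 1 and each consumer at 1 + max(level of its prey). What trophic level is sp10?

sp7 is a producer → level 1.
sp9 eats sp7 → level 2.
sp13 eats sp9 → level 3.
sp2 eats sp13 (level 3); other prey at levels: sp9 2 → level 4.
sp1 eats sp2 (level 4); other prey at levels: sp13 3, sp5 4 → level 5.
sp10 eats sp1 → level 6.

Trophic level 6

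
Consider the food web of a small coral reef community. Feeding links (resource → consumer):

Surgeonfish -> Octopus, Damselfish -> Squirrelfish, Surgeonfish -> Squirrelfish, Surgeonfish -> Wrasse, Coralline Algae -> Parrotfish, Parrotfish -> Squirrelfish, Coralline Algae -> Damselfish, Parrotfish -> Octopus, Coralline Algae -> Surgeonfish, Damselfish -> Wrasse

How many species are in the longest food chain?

One longest chain: Coralline Algae → Damselfish → Wrasse.
It has 3 species and 2 links.

3 species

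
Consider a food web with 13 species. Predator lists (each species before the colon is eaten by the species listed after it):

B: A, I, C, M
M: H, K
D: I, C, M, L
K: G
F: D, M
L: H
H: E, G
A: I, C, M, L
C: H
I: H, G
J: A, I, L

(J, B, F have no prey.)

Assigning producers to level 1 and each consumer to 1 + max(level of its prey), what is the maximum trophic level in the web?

5

Producers (level 1): J, B, F.
J → A → L → H → G gives G level 5.
No species has a prey at level 5, so no species reaches level 6.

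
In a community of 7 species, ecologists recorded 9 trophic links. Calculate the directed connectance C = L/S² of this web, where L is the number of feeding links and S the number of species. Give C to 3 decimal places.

C = 0.184

The web has S = 7 species and L = 9 feeding links.
C = L / S² = 9 / 49 = 0.1837 ≈ 0.184.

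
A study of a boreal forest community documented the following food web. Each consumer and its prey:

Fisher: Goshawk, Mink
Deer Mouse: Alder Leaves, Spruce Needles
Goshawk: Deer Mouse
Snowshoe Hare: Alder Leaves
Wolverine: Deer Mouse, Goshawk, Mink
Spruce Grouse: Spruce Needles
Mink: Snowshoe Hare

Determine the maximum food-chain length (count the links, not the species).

3 links

One longest chain: Alder Leaves → Deer Mouse → Goshawk → Fisher.
It has 4 species and 3 links.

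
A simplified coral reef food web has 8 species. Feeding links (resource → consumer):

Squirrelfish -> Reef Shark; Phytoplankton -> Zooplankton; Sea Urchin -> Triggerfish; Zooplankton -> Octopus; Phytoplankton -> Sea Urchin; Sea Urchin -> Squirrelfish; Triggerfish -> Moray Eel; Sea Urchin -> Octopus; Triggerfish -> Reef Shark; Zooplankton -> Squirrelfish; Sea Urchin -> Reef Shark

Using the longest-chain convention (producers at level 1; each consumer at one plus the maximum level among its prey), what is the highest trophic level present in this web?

4

Producers (level 1): Phytoplankton.
Phytoplankton → Sea Urchin → Triggerfish → Moray Eel gives Moray Eel level 4.
No species has a prey at level 4, so no species reaches level 5.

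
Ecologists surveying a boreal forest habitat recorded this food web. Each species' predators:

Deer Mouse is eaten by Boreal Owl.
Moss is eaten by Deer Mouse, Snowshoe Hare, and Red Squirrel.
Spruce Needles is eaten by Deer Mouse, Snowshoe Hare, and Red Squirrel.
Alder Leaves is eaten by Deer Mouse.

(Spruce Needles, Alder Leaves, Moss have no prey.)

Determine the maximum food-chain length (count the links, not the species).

2 links

One longest chain: Spruce Needles → Deer Mouse → Boreal Owl.
It has 3 species and 2 links.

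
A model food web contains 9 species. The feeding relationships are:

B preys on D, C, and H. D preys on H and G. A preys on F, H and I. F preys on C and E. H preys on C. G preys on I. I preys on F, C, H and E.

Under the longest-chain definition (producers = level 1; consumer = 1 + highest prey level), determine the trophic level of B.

Trophic level 6

C is a producer → level 1.
H eats C → level 2.
I eats H (level 2); other prey at levels: E 1, C 1, F 2 → level 3.
G eats I → level 4.
D eats G (level 4); other prey at levels: H 2 → level 5.
B eats D (level 5); other prey at levels: C 1, H 2 → level 6.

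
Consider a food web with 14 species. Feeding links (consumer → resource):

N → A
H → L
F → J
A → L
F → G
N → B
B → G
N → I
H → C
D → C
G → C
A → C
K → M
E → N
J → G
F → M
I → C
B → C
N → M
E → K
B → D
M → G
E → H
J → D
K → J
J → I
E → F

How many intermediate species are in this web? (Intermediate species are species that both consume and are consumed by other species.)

11

Intermediate species (has both prey and predators): I, A, G, H, D, J, B, M, F, K, N.
Count: 11.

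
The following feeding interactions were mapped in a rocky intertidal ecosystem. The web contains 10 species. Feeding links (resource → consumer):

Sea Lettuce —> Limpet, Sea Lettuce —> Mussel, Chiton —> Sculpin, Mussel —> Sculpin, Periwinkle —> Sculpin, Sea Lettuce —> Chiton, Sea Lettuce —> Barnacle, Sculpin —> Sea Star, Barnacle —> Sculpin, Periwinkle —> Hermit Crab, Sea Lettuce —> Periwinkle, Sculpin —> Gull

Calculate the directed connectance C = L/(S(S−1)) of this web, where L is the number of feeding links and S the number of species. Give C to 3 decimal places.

The web has S = 10 species and L = 12 feeding links.
C = L / (S(S−1)) = 12 / 90 = 0.1333 ≈ 0.133.

C = 0.133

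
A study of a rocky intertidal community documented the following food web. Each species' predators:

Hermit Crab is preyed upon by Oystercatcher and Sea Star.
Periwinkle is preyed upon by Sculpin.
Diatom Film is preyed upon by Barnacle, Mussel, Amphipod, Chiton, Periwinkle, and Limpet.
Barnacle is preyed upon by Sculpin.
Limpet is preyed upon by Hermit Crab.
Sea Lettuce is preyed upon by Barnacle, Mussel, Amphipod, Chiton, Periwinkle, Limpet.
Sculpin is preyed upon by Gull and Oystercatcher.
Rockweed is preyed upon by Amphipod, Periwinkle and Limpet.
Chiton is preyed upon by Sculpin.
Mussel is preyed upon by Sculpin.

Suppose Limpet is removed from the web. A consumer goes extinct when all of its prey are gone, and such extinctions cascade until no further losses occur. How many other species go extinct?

Remove Limpet.
Round 1: Hermit Crab (all prey gone) → extinct.
Round 2: Sea Star (all prey gone) → extinct.
No further losses. Total secondary extinctions: 2.

2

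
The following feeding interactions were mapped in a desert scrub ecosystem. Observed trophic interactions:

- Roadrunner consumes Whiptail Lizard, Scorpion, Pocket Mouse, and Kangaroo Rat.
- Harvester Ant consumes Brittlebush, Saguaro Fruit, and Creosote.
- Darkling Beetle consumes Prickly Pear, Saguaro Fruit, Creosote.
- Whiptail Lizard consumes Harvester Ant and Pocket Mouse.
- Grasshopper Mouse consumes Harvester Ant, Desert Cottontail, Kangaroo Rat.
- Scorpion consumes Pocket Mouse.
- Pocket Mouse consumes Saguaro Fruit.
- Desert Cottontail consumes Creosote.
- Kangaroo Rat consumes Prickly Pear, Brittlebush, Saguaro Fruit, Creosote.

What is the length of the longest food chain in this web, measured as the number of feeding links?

3 links

One longest chain: Saguaro Fruit → Pocket Mouse → Whiptail Lizard → Roadrunner.
It has 4 species and 3 links.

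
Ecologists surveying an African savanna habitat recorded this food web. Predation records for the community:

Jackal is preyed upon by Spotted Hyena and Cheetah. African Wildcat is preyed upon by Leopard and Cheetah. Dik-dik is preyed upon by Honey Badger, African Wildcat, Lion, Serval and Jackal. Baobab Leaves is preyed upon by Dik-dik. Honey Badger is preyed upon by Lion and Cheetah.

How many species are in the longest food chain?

One longest chain: Baobab Leaves → Dik-dik → Honey Badger → Lion.
It has 4 species and 3 links.

4 species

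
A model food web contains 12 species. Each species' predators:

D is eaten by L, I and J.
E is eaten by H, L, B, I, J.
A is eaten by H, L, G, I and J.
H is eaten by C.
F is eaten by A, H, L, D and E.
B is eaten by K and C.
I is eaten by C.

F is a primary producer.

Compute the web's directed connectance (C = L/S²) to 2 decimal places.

C = 0.15

The web has S = 12 species and L = 22 feeding links.
C = L / S² = 22 / 144 = 0.1528 ≈ 0.15.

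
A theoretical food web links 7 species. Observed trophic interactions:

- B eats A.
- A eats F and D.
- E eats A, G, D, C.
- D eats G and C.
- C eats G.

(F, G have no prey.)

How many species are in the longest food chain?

One longest chain: G → C → D → A → B.
It has 5 species and 4 links.

5 species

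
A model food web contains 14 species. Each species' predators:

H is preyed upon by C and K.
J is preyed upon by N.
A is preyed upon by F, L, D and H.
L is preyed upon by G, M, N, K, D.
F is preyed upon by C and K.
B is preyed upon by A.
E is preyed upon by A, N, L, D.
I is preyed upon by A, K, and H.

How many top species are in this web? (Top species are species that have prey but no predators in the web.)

6

Top species (has prey, but nothing eats it): M, G, N, D, K, C.
Count: 6.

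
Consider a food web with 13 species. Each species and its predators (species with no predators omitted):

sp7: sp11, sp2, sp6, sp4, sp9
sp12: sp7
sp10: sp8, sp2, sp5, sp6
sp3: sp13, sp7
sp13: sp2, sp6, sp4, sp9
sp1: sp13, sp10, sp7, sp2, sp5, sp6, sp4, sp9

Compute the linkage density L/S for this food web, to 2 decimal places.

There are L = 24 links among S = 13 species.
L/S = 24/13 = 1.8462 ≈ 1.85.

L/S = 1.85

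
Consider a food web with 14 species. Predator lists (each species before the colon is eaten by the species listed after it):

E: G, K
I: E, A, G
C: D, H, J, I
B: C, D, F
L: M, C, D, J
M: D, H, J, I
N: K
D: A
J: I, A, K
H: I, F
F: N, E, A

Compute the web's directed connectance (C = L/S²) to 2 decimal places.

The web has S = 14 species and L = 30 feeding links.
C = L / S² = 30 / 196 = 0.1531 ≈ 0.15.

C = 0.15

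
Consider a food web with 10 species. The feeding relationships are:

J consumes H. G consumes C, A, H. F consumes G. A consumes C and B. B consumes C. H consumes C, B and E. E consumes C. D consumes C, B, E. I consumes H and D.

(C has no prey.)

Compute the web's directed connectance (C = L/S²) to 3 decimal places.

C = 0.170

The web has S = 10 species and L = 17 feeding links.
C = L / S² = 17 / 100 = 0.1700 ≈ 0.170.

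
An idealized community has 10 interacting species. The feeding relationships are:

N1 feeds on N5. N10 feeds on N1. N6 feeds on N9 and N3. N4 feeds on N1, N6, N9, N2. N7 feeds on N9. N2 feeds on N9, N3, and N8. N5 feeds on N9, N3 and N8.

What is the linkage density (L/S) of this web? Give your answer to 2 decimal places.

L/S = 1.50

There are L = 15 links among S = 10 species.
L/S = 15/10 = 1.5000 ≈ 1.50.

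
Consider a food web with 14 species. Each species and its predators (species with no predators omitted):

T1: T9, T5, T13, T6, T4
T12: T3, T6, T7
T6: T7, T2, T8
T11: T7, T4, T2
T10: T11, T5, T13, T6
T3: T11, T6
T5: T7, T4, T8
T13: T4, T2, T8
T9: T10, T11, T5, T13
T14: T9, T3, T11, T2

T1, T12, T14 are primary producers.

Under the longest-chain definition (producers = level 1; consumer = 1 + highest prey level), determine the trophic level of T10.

T1 is a producer → level 1.
T9 eats T1 (level 1); other prey at levels: T14 1 → level 2.
T10 eats T9 → level 3.

Trophic level 3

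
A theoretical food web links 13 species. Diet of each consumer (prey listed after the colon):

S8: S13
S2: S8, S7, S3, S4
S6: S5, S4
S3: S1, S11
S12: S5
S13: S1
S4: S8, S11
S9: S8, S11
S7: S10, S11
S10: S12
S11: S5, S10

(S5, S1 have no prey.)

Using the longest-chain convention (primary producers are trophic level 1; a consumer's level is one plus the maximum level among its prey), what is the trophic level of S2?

Trophic level 6

S5 is a producer → level 1.
S12 eats S5 → level 2.
S10 eats S12 → level 3.
S11 eats S10 (level 3); other prey at levels: S5 1 → level 4.
S7 eats S11 (level 4); other prey at levels: S10 3 → level 5.
S2 eats S7 (level 5); other prey at levels: S8 3, S3 5, S4 5 → level 6.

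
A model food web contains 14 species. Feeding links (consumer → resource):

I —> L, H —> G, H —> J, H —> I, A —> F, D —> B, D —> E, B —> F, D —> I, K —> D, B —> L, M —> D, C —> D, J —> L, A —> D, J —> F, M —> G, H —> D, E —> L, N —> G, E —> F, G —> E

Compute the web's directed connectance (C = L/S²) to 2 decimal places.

The web has S = 14 species and L = 22 feeding links.
C = L / S² = 22 / 196 = 0.1122 ≈ 0.11.

C = 0.11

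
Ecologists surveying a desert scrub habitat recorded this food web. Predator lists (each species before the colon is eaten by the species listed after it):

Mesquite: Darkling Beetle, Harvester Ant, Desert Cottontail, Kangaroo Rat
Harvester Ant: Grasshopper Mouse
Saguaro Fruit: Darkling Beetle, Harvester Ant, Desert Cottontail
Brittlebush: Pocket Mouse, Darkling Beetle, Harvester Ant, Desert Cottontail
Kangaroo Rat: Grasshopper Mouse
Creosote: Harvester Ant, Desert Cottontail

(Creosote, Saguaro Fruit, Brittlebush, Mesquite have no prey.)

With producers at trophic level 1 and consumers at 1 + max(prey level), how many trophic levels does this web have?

3

Producers (level 1): Creosote, Saguaro Fruit, Brittlebush, Mesquite.
Mesquite → Kangaroo Rat → Grasshopper Mouse gives Grasshopper Mouse level 3.
No species has a prey at level 3, so no species reaches level 4.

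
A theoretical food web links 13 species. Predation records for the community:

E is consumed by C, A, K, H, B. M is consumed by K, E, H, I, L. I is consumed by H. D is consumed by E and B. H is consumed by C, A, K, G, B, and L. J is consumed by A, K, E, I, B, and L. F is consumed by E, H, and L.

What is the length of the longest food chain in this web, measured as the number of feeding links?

3 links

One longest chain: J → I → H → A.
It has 4 species and 3 links.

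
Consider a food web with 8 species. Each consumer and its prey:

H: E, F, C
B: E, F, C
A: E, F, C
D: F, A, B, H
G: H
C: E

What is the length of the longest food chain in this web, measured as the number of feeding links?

One longest chain: E → C → H → G.
It has 4 species and 3 links.

3 links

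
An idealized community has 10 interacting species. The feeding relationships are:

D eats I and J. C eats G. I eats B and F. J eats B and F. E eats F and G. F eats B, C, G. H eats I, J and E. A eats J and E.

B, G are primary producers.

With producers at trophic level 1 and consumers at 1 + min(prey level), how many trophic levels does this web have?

Producers (level 1): B, G.
Following each consumer down to its lowest-level prey: B → I → D (levels 1 through 3).
All prey of D (I 2, J 2) are at level 2 or above, so D is at level 1 + 2 = 3.
Every consumer has at least one prey at level 2 or below, so none exceeds level 3.

3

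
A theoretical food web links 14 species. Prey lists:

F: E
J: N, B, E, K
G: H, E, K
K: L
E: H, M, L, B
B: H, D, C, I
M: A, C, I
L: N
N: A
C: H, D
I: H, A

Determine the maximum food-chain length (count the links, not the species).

4 links

One longest chain: H → C → B → E → G.
It has 5 species and 4 links.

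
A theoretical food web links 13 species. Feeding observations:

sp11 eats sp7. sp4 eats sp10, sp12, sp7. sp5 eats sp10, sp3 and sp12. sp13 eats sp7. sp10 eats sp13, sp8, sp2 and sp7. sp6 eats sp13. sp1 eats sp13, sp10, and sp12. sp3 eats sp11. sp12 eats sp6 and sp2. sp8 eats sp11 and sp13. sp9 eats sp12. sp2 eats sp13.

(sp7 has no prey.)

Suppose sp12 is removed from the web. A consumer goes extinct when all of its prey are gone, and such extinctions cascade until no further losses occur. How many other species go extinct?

1

Remove sp12.
Round 1: sp9 (all prey gone) → extinct.
No further losses. Total secondary extinctions: 1.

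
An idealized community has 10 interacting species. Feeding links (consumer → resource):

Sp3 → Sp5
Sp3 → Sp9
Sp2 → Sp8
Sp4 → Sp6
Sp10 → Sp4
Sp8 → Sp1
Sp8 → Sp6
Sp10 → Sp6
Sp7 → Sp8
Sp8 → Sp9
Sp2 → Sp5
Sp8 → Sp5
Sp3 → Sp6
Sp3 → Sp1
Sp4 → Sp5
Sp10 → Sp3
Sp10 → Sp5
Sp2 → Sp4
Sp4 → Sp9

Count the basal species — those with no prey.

Basal species (no prey listed): Sp6, Sp1, Sp5, Sp9.
Count: 4.

4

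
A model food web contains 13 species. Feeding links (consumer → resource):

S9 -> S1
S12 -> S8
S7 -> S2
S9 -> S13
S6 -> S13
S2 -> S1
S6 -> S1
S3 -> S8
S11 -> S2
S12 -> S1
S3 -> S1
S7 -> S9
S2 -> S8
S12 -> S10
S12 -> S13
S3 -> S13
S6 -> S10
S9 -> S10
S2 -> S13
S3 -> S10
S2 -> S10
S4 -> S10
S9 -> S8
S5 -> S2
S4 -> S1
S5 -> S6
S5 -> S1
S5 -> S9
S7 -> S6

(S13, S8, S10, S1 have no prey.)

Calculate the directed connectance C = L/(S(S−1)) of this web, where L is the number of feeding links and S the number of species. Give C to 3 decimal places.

C = 0.186

The web has S = 13 species and L = 29 feeding links.
C = L / (S(S−1)) = 29 / 156 = 0.1859 ≈ 0.186.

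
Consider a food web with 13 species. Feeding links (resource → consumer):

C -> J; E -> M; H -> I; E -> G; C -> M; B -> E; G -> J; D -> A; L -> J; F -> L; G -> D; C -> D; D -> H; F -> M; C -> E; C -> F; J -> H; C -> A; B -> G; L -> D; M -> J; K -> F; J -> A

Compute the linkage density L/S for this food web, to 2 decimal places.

L/S = 1.77

There are L = 23 links among S = 13 species.
L/S = 23/13 = 1.7692 ≈ 1.77.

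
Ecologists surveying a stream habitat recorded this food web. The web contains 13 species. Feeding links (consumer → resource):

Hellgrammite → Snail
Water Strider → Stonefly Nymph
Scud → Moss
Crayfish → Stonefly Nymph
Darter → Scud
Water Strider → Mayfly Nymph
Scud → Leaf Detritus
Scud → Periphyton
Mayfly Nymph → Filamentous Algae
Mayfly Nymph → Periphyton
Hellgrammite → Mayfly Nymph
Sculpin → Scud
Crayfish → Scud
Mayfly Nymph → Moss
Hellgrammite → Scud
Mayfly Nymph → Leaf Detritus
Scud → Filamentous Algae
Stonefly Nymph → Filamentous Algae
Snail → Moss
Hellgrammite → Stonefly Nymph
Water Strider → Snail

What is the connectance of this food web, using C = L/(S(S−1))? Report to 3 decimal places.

C = 0.135

The web has S = 13 species and L = 21 feeding links.
C = L / (S(S−1)) = 21 / 156 = 0.1346 ≈ 0.135.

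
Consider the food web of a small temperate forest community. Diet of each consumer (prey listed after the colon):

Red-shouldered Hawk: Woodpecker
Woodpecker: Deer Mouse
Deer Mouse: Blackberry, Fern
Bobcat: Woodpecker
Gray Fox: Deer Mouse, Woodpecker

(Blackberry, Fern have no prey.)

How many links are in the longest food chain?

3 links

One longest chain: Blackberry → Deer Mouse → Woodpecker → Gray Fox.
It has 4 species and 3 links.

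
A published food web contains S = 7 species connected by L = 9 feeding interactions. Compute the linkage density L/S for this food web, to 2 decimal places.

There are L = 9 links among S = 7 species.
L/S = 9/7 = 1.2857 ≈ 1.29.

L/S = 1.29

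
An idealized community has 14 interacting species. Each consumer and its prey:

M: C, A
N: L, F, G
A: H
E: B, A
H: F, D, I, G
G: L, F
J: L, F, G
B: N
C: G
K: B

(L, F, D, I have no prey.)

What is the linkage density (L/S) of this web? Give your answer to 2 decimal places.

L/S = 1.43

There are L = 20 links among S = 14 species.
L/S = 20/14 = 1.4286 ≈ 1.43.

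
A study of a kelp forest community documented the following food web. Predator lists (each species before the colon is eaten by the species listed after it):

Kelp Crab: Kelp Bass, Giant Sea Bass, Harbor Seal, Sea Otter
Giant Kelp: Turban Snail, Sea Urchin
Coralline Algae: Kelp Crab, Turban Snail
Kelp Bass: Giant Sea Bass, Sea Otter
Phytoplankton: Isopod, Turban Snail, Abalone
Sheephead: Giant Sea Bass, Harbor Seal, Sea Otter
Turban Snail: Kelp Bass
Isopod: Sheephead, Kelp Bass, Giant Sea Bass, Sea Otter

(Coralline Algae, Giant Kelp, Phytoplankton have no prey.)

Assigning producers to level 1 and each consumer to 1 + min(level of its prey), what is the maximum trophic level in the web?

3

Producers (level 1): Coralline Algae, Giant Kelp, Phytoplankton.
Following each consumer down to its lowest-level prey: Phytoplankton → Isopod → Sheephead (levels 1 through 3).
All prey of Sheephead (Isopod 2) are at level 2 or above, so Sheephead is at level 1 + 2 = 3.
Every consumer has at least one prey at level 2 or below, so none exceeds level 3.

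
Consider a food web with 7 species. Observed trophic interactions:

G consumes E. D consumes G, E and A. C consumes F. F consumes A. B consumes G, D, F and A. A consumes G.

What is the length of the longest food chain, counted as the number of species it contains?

One longest chain: E → G → A → D → B.
It has 5 species and 4 links.

5 species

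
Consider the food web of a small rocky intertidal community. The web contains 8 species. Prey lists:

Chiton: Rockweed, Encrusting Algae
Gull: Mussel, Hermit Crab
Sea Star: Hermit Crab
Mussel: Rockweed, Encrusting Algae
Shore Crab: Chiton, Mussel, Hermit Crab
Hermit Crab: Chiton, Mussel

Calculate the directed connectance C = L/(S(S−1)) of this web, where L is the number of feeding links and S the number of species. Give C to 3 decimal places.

C = 0.214

The web has S = 8 species and L = 12 feeding links.
C = L / (S(S−1)) = 12 / 56 = 0.2143 ≈ 0.214.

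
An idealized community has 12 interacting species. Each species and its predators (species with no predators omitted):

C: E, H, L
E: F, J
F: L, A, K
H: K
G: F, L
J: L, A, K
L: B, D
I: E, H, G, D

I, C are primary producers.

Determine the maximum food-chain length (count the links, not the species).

4 links

One longest chain: I → E → F → L → B.
It has 5 species and 4 links.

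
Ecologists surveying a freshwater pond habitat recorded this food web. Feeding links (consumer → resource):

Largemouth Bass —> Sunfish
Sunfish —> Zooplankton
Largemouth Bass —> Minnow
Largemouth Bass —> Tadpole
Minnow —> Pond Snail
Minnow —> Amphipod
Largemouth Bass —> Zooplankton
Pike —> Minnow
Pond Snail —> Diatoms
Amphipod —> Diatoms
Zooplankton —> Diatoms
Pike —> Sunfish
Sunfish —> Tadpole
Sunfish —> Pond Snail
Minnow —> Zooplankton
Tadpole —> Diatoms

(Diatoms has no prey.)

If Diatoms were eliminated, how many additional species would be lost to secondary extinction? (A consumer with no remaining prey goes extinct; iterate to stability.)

Remove Diatoms.
Round 1: Amphipod (all prey gone), Zooplankton (all prey gone), Pond Snail (all prey gone), Tadpole (all prey gone) → extinct.
Round 2: Sunfish (all prey gone), Minnow (all prey gone) → extinct.
Round 3: Largemouth Bass (all prey gone), Pike (all prey gone) → extinct.
No further losses. Total secondary extinctions: 8.

8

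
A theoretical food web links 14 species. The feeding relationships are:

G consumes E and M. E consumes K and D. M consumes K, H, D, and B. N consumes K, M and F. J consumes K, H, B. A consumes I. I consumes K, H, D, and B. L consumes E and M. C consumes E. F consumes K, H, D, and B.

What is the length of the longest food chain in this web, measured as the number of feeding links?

2 links

One longest chain: D → I → A.
It has 3 species and 2 links.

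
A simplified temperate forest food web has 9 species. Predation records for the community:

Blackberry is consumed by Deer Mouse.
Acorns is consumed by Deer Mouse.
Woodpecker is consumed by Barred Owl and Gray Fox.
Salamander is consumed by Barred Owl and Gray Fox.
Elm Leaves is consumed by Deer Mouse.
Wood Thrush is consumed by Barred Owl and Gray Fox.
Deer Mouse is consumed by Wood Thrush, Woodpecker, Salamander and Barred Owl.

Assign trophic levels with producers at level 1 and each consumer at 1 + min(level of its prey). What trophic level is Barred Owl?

Trophic level 3

Acorns is a producer → level 1.
Deer Mouse eats Acorns → level 2.
Barred Owl eats Deer Mouse → level 3.
No prey of Barred Owl is below level 2, so 3 is the minimum.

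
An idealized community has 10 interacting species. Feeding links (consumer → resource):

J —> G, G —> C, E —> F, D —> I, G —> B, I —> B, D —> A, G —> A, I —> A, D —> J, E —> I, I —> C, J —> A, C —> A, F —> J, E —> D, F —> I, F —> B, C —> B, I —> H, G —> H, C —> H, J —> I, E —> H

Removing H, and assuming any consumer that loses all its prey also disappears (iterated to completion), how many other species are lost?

0

Remove H.
Every predator of it retains at least one other prey: C still has B, A; G still has B, A, C; I still has B, A, C; E still has I, D, F.
No consumer loses all prey, so no secondary extinctions occur.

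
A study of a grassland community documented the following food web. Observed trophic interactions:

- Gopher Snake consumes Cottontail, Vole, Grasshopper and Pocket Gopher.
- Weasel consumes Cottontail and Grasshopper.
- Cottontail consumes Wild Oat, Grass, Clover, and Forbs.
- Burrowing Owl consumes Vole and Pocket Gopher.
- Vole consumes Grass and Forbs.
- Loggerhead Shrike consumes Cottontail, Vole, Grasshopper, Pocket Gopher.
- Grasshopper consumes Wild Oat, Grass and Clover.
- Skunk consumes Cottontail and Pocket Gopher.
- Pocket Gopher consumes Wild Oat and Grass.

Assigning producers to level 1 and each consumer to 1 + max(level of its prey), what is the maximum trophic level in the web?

3

Producers (level 1): Wild Oat, Clover, Grass, Forbs.
Wild Oat → Pocket Gopher → Skunk gives Skunk level 3.
No species has a prey at level 3, so no species reaches level 4.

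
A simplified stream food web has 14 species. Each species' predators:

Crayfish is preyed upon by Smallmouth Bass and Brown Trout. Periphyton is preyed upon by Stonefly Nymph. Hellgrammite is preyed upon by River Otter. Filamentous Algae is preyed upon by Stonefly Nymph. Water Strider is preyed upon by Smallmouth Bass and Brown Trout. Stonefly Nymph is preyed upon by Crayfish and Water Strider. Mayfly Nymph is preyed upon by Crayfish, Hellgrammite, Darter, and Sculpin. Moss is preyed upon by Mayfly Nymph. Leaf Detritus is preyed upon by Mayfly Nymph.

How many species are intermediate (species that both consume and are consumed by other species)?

5

Intermediate species (has both prey and predators): Stonefly Nymph, Mayfly Nymph, Crayfish, Water Strider, Hellgrammite.
Count: 5.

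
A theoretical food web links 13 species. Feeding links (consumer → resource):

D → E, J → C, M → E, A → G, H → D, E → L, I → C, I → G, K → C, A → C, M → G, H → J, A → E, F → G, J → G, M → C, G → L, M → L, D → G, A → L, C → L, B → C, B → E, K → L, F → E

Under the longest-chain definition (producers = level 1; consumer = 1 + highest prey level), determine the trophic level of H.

Trophic level 4

L is a producer → level 1.
G eats L → level 2.
J eats G (level 2); other prey at levels: C 2 → level 3.
H eats J (level 3); other prey at levels: D 3 → level 4.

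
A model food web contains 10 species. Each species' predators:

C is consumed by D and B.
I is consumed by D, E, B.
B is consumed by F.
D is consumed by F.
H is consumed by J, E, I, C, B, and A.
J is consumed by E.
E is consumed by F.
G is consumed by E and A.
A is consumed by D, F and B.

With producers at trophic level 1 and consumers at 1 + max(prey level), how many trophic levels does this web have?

4

Producers (level 1): G, H.
H → J → E → F gives F level 4.
No species has a prey at level 4, so no species reaches level 5.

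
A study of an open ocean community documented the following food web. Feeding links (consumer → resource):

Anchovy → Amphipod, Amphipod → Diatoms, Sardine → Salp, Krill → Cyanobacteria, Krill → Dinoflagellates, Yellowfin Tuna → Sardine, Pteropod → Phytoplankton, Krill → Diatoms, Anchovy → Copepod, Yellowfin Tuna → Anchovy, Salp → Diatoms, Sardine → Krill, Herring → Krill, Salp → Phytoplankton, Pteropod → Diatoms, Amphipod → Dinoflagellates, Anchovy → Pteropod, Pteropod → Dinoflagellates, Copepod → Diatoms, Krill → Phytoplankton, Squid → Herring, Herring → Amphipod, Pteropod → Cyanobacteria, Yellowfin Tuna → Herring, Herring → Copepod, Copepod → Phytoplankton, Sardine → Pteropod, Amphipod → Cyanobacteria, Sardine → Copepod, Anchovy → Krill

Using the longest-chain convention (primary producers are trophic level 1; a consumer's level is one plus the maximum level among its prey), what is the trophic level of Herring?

Cyanobacteria is a producer → level 1.
Amphipod eats Cyanobacteria (level 1); other prey at levels: Dinoflagellates 1, Diatoms 1 → level 2.
Herring eats Amphipod (level 2); other prey at levels: Copepod 2, Krill 2 → level 3.

Trophic level 3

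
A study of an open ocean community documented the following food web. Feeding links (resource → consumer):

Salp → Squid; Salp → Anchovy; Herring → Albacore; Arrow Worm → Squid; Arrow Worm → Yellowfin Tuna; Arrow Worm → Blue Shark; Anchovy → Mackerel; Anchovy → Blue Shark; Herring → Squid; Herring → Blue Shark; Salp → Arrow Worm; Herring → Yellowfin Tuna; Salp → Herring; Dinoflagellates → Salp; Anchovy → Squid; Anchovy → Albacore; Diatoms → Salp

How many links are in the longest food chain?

One longest chain: Dinoflagellates → Salp → Anchovy → Mackerel.
It has 4 species and 3 links.

3 links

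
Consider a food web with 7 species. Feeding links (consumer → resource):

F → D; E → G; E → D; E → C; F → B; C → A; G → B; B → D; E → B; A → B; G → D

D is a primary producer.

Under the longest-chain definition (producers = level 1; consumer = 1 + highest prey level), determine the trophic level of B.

D is a producer → level 1.
B eats D → level 2.

Trophic level 2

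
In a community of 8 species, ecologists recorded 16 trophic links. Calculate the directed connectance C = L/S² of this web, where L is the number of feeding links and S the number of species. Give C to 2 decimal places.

C = 0.25

The web has S = 8 species and L = 16 feeding links.
C = L / S² = 16 / 64 = 0.2500 ≈ 0.25.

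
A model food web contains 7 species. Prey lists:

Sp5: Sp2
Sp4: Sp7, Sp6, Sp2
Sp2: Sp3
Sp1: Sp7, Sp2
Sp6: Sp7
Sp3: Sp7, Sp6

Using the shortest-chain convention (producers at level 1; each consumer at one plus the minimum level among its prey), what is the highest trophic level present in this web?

4

Producers (level 1): Sp7.
Following each consumer down to its lowest-level prey: Sp7 → Sp3 → Sp2 → Sp5 (levels 1 through 4).
All prey of Sp5 (Sp2 3) are at level 3 or above, so Sp5 is at level 1 + 3 = 4.
Every consumer has at least one prey at level 3 or below, so none exceeds level 4.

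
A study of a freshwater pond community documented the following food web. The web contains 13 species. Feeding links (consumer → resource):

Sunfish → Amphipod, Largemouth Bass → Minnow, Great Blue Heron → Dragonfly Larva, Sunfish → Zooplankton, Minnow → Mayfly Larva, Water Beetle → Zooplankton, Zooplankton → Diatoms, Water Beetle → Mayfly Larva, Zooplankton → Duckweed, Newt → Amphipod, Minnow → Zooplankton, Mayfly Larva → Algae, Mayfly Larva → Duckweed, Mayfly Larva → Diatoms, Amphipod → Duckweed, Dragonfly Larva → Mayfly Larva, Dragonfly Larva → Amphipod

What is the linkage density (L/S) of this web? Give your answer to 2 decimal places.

There are L = 17 links among S = 13 species.
L/S = 17/13 = 1.3077 ≈ 1.31.

L/S = 1.31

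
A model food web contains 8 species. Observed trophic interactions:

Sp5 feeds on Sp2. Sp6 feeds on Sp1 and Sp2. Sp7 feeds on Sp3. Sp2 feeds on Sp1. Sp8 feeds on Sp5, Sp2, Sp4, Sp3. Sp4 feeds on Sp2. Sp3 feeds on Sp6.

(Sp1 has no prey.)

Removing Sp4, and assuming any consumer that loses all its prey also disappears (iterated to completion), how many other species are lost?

0

Remove Sp4.
Every predator of it retains at least one other prey: Sp8 still has Sp2, Sp5, Sp3.
No consumer loses all prey, so no secondary extinctions occur.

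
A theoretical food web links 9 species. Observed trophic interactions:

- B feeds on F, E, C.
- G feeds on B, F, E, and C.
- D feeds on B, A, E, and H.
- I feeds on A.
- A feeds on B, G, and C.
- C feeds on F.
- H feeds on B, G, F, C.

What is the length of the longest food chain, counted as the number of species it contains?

One longest chain: F → C → B → G → A → D.
It has 6 species and 5 links.

6 species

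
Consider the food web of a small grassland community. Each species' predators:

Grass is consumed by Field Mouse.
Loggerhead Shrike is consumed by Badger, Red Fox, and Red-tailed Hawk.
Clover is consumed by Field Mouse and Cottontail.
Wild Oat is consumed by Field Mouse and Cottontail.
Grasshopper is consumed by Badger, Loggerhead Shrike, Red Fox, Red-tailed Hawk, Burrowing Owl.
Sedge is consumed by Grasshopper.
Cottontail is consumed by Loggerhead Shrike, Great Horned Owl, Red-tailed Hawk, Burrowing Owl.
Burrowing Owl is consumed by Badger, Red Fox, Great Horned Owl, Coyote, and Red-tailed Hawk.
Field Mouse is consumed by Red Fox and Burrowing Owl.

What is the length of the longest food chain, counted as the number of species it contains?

4 species

One longest chain: Sedge → Grasshopper → Burrowing Owl → Coyote.
It has 4 species and 3 links.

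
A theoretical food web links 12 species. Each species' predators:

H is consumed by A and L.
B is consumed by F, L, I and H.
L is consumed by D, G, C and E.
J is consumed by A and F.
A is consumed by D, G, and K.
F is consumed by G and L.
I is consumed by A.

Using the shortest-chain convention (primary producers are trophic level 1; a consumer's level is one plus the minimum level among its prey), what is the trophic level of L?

Trophic level 2

B is a producer → level 1.
L eats B → level 2.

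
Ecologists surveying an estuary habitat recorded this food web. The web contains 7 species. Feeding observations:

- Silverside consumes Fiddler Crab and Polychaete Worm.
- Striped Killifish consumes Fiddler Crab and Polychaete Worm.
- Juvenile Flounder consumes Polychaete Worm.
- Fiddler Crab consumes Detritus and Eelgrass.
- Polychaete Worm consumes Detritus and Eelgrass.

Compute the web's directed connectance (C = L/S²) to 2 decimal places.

The web has S = 7 species and L = 9 feeding links.
C = L / S² = 9 / 49 = 0.1837 ≈ 0.18.

C = 0.18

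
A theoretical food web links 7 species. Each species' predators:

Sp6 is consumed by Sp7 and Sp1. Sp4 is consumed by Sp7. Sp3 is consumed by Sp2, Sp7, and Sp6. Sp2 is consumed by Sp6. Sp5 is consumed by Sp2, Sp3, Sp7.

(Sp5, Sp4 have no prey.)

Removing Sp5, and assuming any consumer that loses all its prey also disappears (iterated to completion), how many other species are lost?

Remove Sp5.
Round 1: Sp3 (all prey gone) → extinct.
Round 2: Sp2 (all prey gone) → extinct.
Round 3: Sp6 (all prey gone) → extinct.
Round 4: Sp1 (all prey gone) → extinct.
No further losses. Total secondary extinctions: 4.

4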